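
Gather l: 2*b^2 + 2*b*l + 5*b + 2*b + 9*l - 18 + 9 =2*b^2 + 7*b + l*(2*b + 9) - 9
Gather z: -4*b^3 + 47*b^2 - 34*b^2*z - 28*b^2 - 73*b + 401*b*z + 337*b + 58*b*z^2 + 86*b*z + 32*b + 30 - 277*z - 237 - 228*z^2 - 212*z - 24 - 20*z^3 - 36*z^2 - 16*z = -4*b^3 + 19*b^2 + 296*b - 20*z^3 + z^2*(58*b - 264) + z*(-34*b^2 + 487*b - 505) - 231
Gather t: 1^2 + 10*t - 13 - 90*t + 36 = 24 - 80*t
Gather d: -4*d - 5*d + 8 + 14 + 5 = 27 - 9*d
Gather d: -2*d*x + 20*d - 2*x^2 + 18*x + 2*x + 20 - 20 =d*(20 - 2*x) - 2*x^2 + 20*x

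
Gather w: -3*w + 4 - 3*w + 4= 8 - 6*w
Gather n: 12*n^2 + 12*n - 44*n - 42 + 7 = 12*n^2 - 32*n - 35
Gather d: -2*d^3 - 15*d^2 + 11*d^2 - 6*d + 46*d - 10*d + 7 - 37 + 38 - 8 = -2*d^3 - 4*d^2 + 30*d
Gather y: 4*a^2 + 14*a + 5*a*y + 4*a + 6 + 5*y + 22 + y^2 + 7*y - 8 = 4*a^2 + 18*a + y^2 + y*(5*a + 12) + 20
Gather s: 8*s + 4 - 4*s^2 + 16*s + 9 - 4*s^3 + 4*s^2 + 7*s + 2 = -4*s^3 + 31*s + 15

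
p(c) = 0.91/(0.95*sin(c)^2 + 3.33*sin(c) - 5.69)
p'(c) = 0.91*(-1.9*sin(c)*cos(c) - 3.33*cos(c))/(0.95*sin(c)^2 + 3.33*sin(c) - 5.69)^2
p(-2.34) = -0.12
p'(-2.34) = 0.02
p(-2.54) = -0.13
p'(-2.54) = 0.03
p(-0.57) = -0.13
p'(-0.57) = -0.03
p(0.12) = -0.17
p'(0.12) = -0.12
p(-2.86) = -0.14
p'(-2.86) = 0.06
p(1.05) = -0.44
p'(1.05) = -0.52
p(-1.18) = -0.11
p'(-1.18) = -0.01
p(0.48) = -0.23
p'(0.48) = -0.22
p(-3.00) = -0.15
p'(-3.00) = 0.07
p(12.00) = -0.13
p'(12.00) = -0.03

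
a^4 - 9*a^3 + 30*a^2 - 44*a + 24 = (a - 3)*(a - 2)^3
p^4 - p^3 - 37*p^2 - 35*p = p*(p - 7)*(p + 1)*(p + 5)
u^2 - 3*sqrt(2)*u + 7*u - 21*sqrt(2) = (u + 7)*(u - 3*sqrt(2))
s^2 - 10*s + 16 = (s - 8)*(s - 2)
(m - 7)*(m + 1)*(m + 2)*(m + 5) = m^4 + m^3 - 39*m^2 - 109*m - 70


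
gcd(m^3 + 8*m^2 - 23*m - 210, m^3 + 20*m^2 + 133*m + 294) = m^2 + 13*m + 42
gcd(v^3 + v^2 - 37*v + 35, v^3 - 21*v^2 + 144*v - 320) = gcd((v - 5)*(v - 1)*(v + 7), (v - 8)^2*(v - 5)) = v - 5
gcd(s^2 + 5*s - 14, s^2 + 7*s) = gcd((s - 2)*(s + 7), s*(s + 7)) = s + 7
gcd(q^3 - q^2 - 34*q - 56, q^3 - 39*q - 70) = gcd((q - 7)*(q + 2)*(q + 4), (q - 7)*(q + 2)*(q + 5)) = q^2 - 5*q - 14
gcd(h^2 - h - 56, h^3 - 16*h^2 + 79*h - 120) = h - 8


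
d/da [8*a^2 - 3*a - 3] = 16*a - 3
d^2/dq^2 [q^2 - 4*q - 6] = 2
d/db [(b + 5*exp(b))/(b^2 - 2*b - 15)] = (-2*(b - 1)*(b + 5*exp(b)) + (-5*exp(b) - 1)*(-b^2 + 2*b + 15))/(-b^2 + 2*b + 15)^2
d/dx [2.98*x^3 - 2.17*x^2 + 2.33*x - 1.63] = 8.94*x^2 - 4.34*x + 2.33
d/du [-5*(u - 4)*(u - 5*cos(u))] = -5*u + 5*(4 - u)*(5*sin(u) + 1) + 25*cos(u)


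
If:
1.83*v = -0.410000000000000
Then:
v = -0.22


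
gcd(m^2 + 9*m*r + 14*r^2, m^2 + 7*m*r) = m + 7*r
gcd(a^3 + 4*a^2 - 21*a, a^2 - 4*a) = a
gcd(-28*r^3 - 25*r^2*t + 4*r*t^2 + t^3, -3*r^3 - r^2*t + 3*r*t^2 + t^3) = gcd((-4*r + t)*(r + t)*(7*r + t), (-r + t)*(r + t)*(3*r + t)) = r + t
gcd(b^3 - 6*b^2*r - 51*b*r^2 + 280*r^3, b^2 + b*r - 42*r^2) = b + 7*r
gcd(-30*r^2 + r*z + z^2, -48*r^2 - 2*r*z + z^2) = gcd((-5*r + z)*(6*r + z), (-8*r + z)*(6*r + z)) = 6*r + z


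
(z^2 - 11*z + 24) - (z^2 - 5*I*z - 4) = -11*z + 5*I*z + 28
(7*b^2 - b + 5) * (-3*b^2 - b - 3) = -21*b^4 - 4*b^3 - 35*b^2 - 2*b - 15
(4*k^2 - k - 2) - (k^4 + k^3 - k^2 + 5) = -k^4 - k^3 + 5*k^2 - k - 7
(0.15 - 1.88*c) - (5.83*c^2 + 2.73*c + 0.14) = -5.83*c^2 - 4.61*c + 0.00999999999999998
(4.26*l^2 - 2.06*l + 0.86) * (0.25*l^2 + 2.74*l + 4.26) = 1.065*l^4 + 11.1574*l^3 + 12.7182*l^2 - 6.4192*l + 3.6636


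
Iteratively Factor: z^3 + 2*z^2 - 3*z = (z + 3)*(z^2 - z) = (z - 1)*(z + 3)*(z)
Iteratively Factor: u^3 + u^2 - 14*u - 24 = (u + 3)*(u^2 - 2*u - 8) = (u - 4)*(u + 3)*(u + 2)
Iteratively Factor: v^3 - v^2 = (v)*(v^2 - v) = v*(v - 1)*(v)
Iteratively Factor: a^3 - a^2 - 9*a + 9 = (a - 1)*(a^2 - 9) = (a - 1)*(a + 3)*(a - 3)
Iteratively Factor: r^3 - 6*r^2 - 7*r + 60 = (r - 5)*(r^2 - r - 12) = (r - 5)*(r - 4)*(r + 3)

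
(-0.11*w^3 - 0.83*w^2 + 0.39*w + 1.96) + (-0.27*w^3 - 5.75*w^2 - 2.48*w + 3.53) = -0.38*w^3 - 6.58*w^2 - 2.09*w + 5.49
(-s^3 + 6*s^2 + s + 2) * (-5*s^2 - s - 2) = 5*s^5 - 29*s^4 - 9*s^3 - 23*s^2 - 4*s - 4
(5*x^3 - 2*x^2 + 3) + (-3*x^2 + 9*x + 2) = 5*x^3 - 5*x^2 + 9*x + 5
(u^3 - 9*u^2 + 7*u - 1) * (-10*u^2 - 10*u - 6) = -10*u^5 + 80*u^4 + 14*u^3 - 6*u^2 - 32*u + 6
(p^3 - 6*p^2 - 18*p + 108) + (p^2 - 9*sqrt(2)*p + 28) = p^3 - 5*p^2 - 18*p - 9*sqrt(2)*p + 136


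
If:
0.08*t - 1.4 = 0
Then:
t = 17.50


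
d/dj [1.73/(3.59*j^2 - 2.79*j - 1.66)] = (4.8267 - 12.4214*j)/(-3.59*j^2 + 2.79*j + 1.66)^2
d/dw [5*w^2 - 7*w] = 10*w - 7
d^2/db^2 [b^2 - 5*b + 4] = 2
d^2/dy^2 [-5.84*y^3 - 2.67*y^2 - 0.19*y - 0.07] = -35.04*y - 5.34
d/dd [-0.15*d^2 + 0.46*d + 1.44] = 0.46 - 0.3*d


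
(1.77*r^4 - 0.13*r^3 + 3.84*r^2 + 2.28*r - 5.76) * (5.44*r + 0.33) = 9.6288*r^5 - 0.1231*r^4 + 20.8467*r^3 + 13.6704*r^2 - 30.582*r - 1.9008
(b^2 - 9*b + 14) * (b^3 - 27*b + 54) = b^5 - 9*b^4 - 13*b^3 + 297*b^2 - 864*b + 756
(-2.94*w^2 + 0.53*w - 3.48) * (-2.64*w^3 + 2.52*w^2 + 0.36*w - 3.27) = 7.7616*w^5 - 8.808*w^4 + 9.4644*w^3 + 1.035*w^2 - 2.9859*w + 11.3796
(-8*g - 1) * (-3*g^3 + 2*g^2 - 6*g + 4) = 24*g^4 - 13*g^3 + 46*g^2 - 26*g - 4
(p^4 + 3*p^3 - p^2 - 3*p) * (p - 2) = p^5 + p^4 - 7*p^3 - p^2 + 6*p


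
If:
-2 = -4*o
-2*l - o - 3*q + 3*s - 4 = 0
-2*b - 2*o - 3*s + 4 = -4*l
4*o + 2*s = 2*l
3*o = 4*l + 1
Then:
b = 49/16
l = 1/8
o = 1/2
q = -59/24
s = -7/8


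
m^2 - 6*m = m*(m - 6)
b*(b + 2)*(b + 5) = b^3 + 7*b^2 + 10*b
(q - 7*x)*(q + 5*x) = q^2 - 2*q*x - 35*x^2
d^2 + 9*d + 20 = (d + 4)*(d + 5)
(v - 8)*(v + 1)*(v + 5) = v^3 - 2*v^2 - 43*v - 40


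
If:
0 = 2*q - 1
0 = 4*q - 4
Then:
No Solution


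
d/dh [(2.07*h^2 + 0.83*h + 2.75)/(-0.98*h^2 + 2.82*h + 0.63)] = (6.6508*h^2 + 7.9982*h - 7.2321)/(0.9604*h^4 - 5.5272*h^3 + 6.7176*h^2 + 3.5532*h + 0.3969)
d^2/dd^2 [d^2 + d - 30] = 2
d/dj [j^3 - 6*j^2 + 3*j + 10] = 3*j^2 - 12*j + 3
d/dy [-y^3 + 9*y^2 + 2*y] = -3*y^2 + 18*y + 2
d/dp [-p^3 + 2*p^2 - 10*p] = -3*p^2 + 4*p - 10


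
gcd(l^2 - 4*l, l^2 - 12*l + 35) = 1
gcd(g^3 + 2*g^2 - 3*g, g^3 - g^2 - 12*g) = g^2 + 3*g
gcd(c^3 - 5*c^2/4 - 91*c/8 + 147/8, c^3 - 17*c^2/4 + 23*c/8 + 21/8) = c^2 - 19*c/4 + 21/4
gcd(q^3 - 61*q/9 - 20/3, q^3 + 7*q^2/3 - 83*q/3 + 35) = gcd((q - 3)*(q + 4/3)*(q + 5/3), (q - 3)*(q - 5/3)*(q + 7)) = q - 3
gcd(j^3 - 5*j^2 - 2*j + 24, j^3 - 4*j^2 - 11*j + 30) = 1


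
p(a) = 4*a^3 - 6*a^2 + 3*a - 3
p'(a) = 12*a^2 - 12*a + 3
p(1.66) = 3.74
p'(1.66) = 16.15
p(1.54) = 2.00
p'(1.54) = 12.98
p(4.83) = 322.23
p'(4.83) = 224.99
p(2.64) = 36.70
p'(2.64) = 54.96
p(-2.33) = -93.16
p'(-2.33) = 96.11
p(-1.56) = -37.47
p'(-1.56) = 50.92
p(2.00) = 11.00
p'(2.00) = 27.00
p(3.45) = 100.19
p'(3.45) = 104.43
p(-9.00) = -3432.00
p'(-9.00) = 1083.00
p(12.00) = 6081.00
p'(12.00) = 1587.00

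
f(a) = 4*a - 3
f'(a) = 4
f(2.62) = 7.48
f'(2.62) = 4.00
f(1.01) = 1.04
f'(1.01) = 4.00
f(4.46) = 14.84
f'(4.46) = 4.00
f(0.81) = 0.24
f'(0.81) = 4.00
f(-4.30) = -20.20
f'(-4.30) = 4.00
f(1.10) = 1.40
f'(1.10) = 4.00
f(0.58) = -0.68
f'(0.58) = 4.00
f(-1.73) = -9.92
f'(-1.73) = 4.00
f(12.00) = 45.00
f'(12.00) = 4.00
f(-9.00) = -39.00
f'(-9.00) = 4.00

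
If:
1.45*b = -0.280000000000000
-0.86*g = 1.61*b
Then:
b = -0.19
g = 0.36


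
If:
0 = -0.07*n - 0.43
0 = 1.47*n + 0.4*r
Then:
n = -6.14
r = 22.58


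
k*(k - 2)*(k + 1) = k^3 - k^2 - 2*k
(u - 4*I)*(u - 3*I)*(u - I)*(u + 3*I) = u^4 - 5*I*u^3 + 5*u^2 - 45*I*u - 36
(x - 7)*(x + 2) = x^2 - 5*x - 14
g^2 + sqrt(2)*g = g*(g + sqrt(2))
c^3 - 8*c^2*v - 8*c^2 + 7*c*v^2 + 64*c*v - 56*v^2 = (c - 8)*(c - 7*v)*(c - v)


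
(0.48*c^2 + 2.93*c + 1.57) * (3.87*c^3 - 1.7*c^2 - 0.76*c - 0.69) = 1.8576*c^5 + 10.5231*c^4 + 0.730100000000001*c^3 - 5.227*c^2 - 3.2149*c - 1.0833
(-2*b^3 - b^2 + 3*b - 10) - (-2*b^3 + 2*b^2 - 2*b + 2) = -3*b^2 + 5*b - 12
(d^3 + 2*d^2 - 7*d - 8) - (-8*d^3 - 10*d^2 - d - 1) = 9*d^3 + 12*d^2 - 6*d - 7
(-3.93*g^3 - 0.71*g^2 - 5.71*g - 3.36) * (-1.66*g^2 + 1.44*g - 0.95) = 6.5238*g^5 - 4.4806*g^4 + 12.1897*g^3 - 1.9703*g^2 + 0.5861*g + 3.192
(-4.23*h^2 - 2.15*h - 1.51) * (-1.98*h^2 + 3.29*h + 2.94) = 8.3754*h^4 - 9.6597*h^3 - 16.5199*h^2 - 11.2889*h - 4.4394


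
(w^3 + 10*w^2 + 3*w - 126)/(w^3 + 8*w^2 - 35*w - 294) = (w^2 + 3*w - 18)/(w^2 + w - 42)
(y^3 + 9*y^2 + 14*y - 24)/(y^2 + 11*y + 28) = (y^2 + 5*y - 6)/(y + 7)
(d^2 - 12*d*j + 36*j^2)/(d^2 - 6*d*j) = (d - 6*j)/d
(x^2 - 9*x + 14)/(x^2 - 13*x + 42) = (x - 2)/(x - 6)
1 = 1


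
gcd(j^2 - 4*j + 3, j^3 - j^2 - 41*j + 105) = j - 3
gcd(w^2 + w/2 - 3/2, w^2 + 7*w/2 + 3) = w + 3/2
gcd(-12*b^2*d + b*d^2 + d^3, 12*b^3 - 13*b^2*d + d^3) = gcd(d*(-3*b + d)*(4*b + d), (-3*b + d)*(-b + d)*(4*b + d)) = 12*b^2 - b*d - d^2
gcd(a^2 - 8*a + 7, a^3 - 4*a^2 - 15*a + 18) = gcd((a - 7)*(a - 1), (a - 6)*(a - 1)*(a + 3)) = a - 1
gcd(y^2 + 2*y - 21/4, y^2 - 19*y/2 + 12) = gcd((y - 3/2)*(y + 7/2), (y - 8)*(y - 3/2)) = y - 3/2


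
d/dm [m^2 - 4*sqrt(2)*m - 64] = 2*m - 4*sqrt(2)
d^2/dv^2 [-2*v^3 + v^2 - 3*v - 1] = 2 - 12*v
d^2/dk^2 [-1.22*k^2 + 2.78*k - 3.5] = -2.44000000000000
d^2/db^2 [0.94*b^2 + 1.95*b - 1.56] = 1.88000000000000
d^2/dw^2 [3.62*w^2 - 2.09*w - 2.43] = 7.24000000000000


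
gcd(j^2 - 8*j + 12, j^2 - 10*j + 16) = j - 2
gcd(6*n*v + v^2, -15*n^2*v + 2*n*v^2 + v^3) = v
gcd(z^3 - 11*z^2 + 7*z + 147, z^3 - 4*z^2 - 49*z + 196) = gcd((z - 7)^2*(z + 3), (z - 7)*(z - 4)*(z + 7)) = z - 7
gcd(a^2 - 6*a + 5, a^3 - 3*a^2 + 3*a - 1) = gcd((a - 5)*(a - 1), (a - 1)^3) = a - 1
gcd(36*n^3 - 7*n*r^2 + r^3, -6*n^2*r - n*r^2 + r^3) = -6*n^2 - n*r + r^2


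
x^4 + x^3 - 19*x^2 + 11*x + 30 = (x - 3)*(x - 2)*(x + 1)*(x + 5)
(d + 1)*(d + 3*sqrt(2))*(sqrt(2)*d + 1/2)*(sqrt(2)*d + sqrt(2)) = 2*d^4 + 4*d^3 + 13*sqrt(2)*d^3/2 + 5*d^2 + 13*sqrt(2)*d^2 + 6*d + 13*sqrt(2)*d/2 + 3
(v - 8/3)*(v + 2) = v^2 - 2*v/3 - 16/3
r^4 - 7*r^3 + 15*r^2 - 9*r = r*(r - 3)^2*(r - 1)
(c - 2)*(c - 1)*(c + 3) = c^3 - 7*c + 6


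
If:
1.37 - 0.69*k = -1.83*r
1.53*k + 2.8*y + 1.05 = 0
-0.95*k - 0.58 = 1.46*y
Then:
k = -0.21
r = -0.83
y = -0.26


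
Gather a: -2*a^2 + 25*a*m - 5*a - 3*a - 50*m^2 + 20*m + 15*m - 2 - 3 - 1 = -2*a^2 + a*(25*m - 8) - 50*m^2 + 35*m - 6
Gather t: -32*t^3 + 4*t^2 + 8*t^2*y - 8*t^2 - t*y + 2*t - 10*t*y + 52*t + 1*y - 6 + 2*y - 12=-32*t^3 + t^2*(8*y - 4) + t*(54 - 11*y) + 3*y - 18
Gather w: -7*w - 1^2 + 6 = 5 - 7*w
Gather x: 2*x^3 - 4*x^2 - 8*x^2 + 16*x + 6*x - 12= 2*x^3 - 12*x^2 + 22*x - 12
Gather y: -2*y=-2*y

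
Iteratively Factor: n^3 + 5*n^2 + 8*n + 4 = (n + 2)*(n^2 + 3*n + 2) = (n + 2)^2*(n + 1)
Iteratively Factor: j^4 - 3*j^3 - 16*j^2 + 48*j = (j)*(j^3 - 3*j^2 - 16*j + 48) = j*(j + 4)*(j^2 - 7*j + 12) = j*(j - 4)*(j + 4)*(j - 3)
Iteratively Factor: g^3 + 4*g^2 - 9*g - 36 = (g - 3)*(g^2 + 7*g + 12) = (g - 3)*(g + 3)*(g + 4)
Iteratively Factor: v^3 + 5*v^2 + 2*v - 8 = (v + 4)*(v^2 + v - 2) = (v - 1)*(v + 4)*(v + 2)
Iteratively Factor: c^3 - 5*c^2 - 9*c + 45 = (c + 3)*(c^2 - 8*c + 15) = (c - 5)*(c + 3)*(c - 3)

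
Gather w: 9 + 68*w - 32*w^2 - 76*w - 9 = -32*w^2 - 8*w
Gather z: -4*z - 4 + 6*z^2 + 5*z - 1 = 6*z^2 + z - 5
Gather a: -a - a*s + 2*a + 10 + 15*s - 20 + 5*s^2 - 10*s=a*(1 - s) + 5*s^2 + 5*s - 10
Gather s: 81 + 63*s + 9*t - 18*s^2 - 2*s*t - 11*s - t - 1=-18*s^2 + s*(52 - 2*t) + 8*t + 80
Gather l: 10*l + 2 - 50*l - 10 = -40*l - 8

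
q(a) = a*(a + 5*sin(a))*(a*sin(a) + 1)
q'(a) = a*(a + 5*sin(a))*(a*cos(a) + sin(a)) + a*(a*sin(a) + 1)*(5*cos(a) + 1) + (a + 5*sin(a))*(a*sin(a) + 1) = a^3*cos(a) + 3*a^2*sin(a) + 5*a^2*sin(2*a) + 5*a*cos(a) - 5*a*cos(2*a) + 7*a + 5*sin(a)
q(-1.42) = 21.72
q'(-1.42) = -32.13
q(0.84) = 6.23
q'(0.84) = 18.34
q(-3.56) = -2.43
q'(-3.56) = 14.92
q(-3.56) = -2.43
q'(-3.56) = 14.92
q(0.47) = 1.56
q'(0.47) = 7.55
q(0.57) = 2.44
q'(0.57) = 10.06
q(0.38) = 0.97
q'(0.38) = 5.61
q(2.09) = 37.83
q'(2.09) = 7.12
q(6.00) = -18.68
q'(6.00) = 124.73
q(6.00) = -18.68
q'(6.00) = 124.73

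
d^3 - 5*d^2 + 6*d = d*(d - 3)*(d - 2)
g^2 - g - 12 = (g - 4)*(g + 3)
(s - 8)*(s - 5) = s^2 - 13*s + 40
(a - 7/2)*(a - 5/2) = a^2 - 6*a + 35/4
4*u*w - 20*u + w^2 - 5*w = (4*u + w)*(w - 5)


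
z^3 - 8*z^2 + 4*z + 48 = (z - 6)*(z - 4)*(z + 2)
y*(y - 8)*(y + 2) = y^3 - 6*y^2 - 16*y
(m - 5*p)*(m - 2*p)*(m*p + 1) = m^3*p - 7*m^2*p^2 + m^2 + 10*m*p^3 - 7*m*p + 10*p^2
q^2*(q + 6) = q^3 + 6*q^2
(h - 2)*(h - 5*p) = h^2 - 5*h*p - 2*h + 10*p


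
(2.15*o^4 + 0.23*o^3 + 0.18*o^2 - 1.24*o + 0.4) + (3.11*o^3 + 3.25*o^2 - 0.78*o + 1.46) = 2.15*o^4 + 3.34*o^3 + 3.43*o^2 - 2.02*o + 1.86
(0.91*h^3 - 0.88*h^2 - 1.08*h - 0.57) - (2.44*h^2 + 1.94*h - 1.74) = 0.91*h^3 - 3.32*h^2 - 3.02*h + 1.17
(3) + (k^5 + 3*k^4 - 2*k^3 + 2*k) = k^5 + 3*k^4 - 2*k^3 + 2*k + 3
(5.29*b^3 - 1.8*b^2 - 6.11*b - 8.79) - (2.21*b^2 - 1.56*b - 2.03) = 5.29*b^3 - 4.01*b^2 - 4.55*b - 6.76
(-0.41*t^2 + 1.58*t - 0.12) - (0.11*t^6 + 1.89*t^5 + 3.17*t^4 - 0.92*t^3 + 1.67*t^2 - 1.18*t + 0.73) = -0.11*t^6 - 1.89*t^5 - 3.17*t^4 + 0.92*t^3 - 2.08*t^2 + 2.76*t - 0.85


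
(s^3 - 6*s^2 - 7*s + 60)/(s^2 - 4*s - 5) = (s^2 - s - 12)/(s + 1)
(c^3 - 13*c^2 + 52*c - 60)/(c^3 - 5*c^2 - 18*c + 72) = (c^2 - 7*c + 10)/(c^2 + c - 12)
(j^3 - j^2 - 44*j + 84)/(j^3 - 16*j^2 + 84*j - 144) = (j^2 + 5*j - 14)/(j^2 - 10*j + 24)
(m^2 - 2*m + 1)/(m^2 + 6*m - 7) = (m - 1)/(m + 7)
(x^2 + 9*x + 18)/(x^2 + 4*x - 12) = (x + 3)/(x - 2)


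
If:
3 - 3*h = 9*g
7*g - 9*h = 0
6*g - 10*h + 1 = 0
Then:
No Solution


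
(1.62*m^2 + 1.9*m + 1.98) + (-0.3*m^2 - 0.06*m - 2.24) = 1.32*m^2 + 1.84*m - 0.26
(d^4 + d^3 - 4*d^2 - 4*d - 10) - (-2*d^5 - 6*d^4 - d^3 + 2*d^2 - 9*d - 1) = 2*d^5 + 7*d^4 + 2*d^3 - 6*d^2 + 5*d - 9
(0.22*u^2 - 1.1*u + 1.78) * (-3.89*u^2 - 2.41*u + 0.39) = -0.8558*u^4 + 3.7488*u^3 - 4.1874*u^2 - 4.7188*u + 0.6942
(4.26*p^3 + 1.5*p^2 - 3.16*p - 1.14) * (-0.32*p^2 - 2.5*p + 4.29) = -1.3632*p^5 - 11.13*p^4 + 15.5366*p^3 + 14.6998*p^2 - 10.7064*p - 4.8906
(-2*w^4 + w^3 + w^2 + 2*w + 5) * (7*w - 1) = -14*w^5 + 9*w^4 + 6*w^3 + 13*w^2 + 33*w - 5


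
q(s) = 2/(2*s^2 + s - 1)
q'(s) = 2*(-4*s - 1)/(2*s^2 + s - 1)^2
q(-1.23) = 2.51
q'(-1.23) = 12.38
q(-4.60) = 0.05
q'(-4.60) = 0.03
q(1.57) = 0.36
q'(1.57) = -0.48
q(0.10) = -2.27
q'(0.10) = -3.62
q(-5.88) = 0.03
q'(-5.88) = 0.01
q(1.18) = 0.67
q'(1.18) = -1.30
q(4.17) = 0.05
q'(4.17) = -0.02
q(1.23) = 0.61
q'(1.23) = -1.12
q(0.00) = -2.00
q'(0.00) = -2.00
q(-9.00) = 0.01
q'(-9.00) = 0.00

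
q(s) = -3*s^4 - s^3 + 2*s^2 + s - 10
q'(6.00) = -2675.00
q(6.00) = -4036.00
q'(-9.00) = 8470.00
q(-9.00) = -18811.00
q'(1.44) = -35.29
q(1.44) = -20.30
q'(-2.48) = 155.66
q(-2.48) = -98.41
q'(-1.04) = 7.09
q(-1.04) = -11.26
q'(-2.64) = 190.33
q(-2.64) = -126.03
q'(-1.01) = 6.26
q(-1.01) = -11.06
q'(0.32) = 1.58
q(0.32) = -9.54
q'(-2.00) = 77.00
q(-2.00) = -44.00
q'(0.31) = 1.59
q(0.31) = -9.56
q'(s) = -12*s^3 - 3*s^2 + 4*s + 1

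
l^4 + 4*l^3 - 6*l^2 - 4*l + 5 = (l - 1)^2*(l + 1)*(l + 5)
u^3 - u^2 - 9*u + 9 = (u - 3)*(u - 1)*(u + 3)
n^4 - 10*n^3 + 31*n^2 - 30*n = n*(n - 5)*(n - 3)*(n - 2)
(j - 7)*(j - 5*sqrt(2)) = j^2 - 5*sqrt(2)*j - 7*j + 35*sqrt(2)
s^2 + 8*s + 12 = (s + 2)*(s + 6)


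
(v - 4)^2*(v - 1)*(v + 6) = v^4 - 3*v^3 - 30*v^2 + 128*v - 96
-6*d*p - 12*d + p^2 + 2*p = (-6*d + p)*(p + 2)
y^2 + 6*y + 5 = (y + 1)*(y + 5)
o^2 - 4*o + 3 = (o - 3)*(o - 1)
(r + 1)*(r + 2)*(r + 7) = r^3 + 10*r^2 + 23*r + 14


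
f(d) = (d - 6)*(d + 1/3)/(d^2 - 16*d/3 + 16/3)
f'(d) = (16/3 - 2*d)*(d - 6)*(d + 1/3)/(d^2 - 16*d/3 + 16/3)^2 + (d - 6)/(d^2 - 16*d/3 + 16/3) + (d + 1/3)/(d^2 - 16*d/3 + 16/3) = (3*d^2 + 132*d - 368)/(9*d^4 - 96*d^3 + 352*d^2 - 512*d + 256)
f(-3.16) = 0.80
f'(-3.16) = -0.08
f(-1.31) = 0.51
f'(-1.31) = -0.30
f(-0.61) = 0.20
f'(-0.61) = -0.62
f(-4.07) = 0.86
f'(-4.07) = -0.05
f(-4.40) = 0.88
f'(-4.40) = -0.04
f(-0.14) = -0.19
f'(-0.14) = -1.15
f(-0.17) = -0.16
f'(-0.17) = -1.10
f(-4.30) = 0.87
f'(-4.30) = -0.04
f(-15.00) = 0.99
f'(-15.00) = 0.00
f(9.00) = 0.73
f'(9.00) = 0.08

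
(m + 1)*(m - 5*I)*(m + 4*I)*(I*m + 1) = I*m^4 + 2*m^3 + I*m^3 + 2*m^2 + 19*I*m^2 + 20*m + 19*I*m + 20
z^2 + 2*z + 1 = (z + 1)^2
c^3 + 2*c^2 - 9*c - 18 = (c - 3)*(c + 2)*(c + 3)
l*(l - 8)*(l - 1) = l^3 - 9*l^2 + 8*l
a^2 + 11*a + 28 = (a + 4)*(a + 7)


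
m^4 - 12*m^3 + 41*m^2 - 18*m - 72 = (m - 6)*(m - 4)*(m - 3)*(m + 1)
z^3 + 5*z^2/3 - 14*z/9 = z*(z - 2/3)*(z + 7/3)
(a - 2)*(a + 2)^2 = a^3 + 2*a^2 - 4*a - 8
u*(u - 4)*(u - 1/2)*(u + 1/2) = u^4 - 4*u^3 - u^2/4 + u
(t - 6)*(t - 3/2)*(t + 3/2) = t^3 - 6*t^2 - 9*t/4 + 27/2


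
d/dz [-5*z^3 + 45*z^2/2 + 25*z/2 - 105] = -15*z^2 + 45*z + 25/2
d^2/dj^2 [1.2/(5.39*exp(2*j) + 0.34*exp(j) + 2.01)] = (1.2*(10.78*exp(j) + 0.34)*(21.56*exp(j) + 0.68)*exp(j) - (25.872*exp(j) + 0.408)*(5.39*exp(2*j) + 0.34*exp(j) + 2.01))*exp(j)/(5.39*exp(2*j) + 0.34*exp(j) + 2.01)^3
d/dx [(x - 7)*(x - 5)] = 2*x - 12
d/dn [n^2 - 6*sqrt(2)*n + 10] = 2*n - 6*sqrt(2)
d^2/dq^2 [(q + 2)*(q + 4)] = 2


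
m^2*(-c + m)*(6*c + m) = -6*c^2*m^2 + 5*c*m^3 + m^4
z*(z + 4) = z^2 + 4*z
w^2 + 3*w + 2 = (w + 1)*(w + 2)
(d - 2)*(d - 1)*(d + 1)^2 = d^4 - d^3 - 3*d^2 + d + 2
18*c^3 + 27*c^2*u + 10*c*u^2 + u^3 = (c + u)*(3*c + u)*(6*c + u)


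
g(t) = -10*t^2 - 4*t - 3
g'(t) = -20*t - 4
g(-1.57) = -21.37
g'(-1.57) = 27.40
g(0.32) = -5.30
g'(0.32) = -10.40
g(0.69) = -10.52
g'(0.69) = -17.80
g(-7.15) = -485.62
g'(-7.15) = 139.00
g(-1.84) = -29.50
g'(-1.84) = 32.80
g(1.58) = -34.28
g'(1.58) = -35.60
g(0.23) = -4.45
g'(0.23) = -8.60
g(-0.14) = -2.64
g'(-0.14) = -1.20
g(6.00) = -387.00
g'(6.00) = -124.00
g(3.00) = -105.00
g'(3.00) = -64.00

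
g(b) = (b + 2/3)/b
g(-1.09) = 0.39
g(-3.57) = 0.81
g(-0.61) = -0.09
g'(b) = 1/b - (b + 2/3)/b^2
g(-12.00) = 0.94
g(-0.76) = 0.12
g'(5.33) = -0.02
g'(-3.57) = -0.05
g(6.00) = 1.11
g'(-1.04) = -0.62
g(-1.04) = 0.36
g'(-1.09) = -0.56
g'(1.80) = -0.21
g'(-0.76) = -1.15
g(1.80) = 1.37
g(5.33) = 1.13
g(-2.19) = 0.70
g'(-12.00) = 0.00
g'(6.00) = -0.02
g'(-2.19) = -0.14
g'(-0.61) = -1.79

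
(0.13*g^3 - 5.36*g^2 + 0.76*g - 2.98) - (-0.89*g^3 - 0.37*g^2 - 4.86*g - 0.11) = 1.02*g^3 - 4.99*g^2 + 5.62*g - 2.87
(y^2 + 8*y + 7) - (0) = y^2 + 8*y + 7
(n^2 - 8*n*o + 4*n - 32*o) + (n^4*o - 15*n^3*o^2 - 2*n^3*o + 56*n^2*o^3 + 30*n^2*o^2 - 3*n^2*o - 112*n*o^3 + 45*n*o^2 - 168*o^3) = n^4*o - 15*n^3*o^2 - 2*n^3*o + 56*n^2*o^3 + 30*n^2*o^2 - 3*n^2*o + n^2 - 112*n*o^3 + 45*n*o^2 - 8*n*o + 4*n - 168*o^3 - 32*o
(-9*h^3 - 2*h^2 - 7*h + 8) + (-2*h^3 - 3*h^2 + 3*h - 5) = -11*h^3 - 5*h^2 - 4*h + 3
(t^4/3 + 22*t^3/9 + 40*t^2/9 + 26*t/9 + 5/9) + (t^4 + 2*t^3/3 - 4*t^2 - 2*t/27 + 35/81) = 4*t^4/3 + 28*t^3/9 + 4*t^2/9 + 76*t/27 + 80/81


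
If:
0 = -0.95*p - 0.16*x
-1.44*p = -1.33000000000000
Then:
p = 0.92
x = -5.48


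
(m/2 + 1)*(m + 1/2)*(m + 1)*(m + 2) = m^4/2 + 11*m^3/4 + 21*m^2/4 + 4*m + 1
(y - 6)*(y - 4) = y^2 - 10*y + 24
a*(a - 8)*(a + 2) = a^3 - 6*a^2 - 16*a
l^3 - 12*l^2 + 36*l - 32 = (l - 8)*(l - 2)^2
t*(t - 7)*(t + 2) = t^3 - 5*t^2 - 14*t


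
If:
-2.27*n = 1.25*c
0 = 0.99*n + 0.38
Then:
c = 0.70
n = -0.38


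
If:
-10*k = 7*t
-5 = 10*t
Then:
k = 7/20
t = -1/2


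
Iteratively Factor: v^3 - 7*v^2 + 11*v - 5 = (v - 5)*(v^2 - 2*v + 1) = (v - 5)*(v - 1)*(v - 1)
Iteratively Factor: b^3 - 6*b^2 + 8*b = (b - 2)*(b^2 - 4*b) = b*(b - 2)*(b - 4)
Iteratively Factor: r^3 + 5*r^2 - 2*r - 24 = (r + 4)*(r^2 + r - 6) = (r - 2)*(r + 4)*(r + 3)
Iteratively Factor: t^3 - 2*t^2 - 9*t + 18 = (t - 2)*(t^2 - 9) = (t - 3)*(t - 2)*(t + 3)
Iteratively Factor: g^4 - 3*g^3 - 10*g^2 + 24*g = (g)*(g^3 - 3*g^2 - 10*g + 24) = g*(g - 4)*(g^2 + g - 6) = g*(g - 4)*(g - 2)*(g + 3)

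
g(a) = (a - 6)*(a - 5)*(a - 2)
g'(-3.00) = 157.00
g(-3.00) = -360.00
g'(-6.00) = 316.00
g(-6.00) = -1056.00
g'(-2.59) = 139.46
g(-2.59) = -299.26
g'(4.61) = -4.10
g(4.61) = 1.41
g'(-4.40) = 224.48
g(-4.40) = -625.66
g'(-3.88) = 198.04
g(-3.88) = -515.88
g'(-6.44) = 343.86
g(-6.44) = -1201.13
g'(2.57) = 4.99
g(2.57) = 4.75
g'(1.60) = 18.08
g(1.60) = -5.98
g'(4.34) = -4.33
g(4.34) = 2.56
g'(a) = (a - 6)*(a - 5) + (a - 6)*(a - 2) + (a - 5)*(a - 2) = 3*a^2 - 26*a + 52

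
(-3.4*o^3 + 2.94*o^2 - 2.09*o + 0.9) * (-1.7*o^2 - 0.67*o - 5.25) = 5.78*o^5 - 2.72*o^4 + 19.4332*o^3 - 15.5647*o^2 + 10.3695*o - 4.725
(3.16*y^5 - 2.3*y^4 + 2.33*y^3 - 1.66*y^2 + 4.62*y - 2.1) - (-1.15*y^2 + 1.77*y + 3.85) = 3.16*y^5 - 2.3*y^4 + 2.33*y^3 - 0.51*y^2 + 2.85*y - 5.95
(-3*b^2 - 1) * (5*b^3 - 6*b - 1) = -15*b^5 + 13*b^3 + 3*b^2 + 6*b + 1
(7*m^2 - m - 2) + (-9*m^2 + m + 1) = -2*m^2 - 1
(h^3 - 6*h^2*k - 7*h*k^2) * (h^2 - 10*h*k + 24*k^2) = h^5 - 16*h^4*k + 77*h^3*k^2 - 74*h^2*k^3 - 168*h*k^4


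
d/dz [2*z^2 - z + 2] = 4*z - 1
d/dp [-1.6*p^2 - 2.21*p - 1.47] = -3.2*p - 2.21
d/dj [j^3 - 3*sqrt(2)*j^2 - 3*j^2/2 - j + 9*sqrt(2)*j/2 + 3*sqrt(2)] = 3*j^2 - 6*sqrt(2)*j - 3*j - 1 + 9*sqrt(2)/2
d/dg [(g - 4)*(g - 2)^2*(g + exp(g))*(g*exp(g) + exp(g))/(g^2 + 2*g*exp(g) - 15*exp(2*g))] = (g - 2)*(-2*(g - 4)*(g - 2)*(g + 1)*(g + exp(g))*(g*exp(g) + g - 15*exp(2*g) + exp(g)) + (g^2 + 2*g*exp(g) - 15*exp(2*g))*((g - 4)*(g - 2)*(g + 1)*(exp(g) + 1) + (g - 4)*(g - 2)*(g + 2)*(g + exp(g)) + 2*(g - 4)*(g + 1)*(g + exp(g)) + (g - 2)*(g + 1)*(g + exp(g))))*exp(g)/(g^2 + 2*g*exp(g) - 15*exp(2*g))^2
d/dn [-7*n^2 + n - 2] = 1 - 14*n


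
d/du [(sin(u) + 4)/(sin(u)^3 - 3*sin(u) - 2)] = 2*(-5*sin(u) + cos(u)^2 + 4)*cos(u)/((sin(u) - 2)^2*(sin(u) + 1)^3)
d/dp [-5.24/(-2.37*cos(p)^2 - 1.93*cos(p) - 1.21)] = (24.8376*cos(p) + 10.1132)*sin(p)/(2.37*cos(p)^2 + 1.93*cos(p) + 1.21)^2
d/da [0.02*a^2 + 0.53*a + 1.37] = 0.04*a + 0.53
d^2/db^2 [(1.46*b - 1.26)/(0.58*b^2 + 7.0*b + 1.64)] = ((1.16*b + 7.0)*(1.46*b - 1.26)*(2.32*b + 14.0) - (5.0808*b + 18.9784)*(0.58*b^2 + 7.0*b + 1.64))/(0.58*b^2 + 7.0*b + 1.64)^3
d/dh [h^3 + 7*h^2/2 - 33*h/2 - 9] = 3*h^2 + 7*h - 33/2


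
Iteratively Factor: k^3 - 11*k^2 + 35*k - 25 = (k - 1)*(k^2 - 10*k + 25) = (k - 5)*(k - 1)*(k - 5)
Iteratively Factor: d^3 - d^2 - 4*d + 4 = (d - 1)*(d^2 - 4) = (d - 2)*(d - 1)*(d + 2)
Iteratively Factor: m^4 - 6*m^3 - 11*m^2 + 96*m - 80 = (m - 5)*(m^3 - m^2 - 16*m + 16) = (m - 5)*(m + 4)*(m^2 - 5*m + 4) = (m - 5)*(m - 1)*(m + 4)*(m - 4)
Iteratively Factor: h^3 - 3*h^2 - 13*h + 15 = (h + 3)*(h^2 - 6*h + 5) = (h - 1)*(h + 3)*(h - 5)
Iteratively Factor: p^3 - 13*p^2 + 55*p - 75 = (p - 5)*(p^2 - 8*p + 15) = (p - 5)*(p - 3)*(p - 5)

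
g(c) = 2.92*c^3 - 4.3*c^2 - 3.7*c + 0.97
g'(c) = 8.76*c^2 - 8.6*c - 3.7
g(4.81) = 208.64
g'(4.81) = 157.61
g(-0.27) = 1.60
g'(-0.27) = -0.74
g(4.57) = 172.95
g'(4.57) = 139.95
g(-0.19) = 1.50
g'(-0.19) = -1.75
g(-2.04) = -34.17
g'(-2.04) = 50.30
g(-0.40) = 1.58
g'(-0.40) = 1.14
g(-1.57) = -15.12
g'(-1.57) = 31.39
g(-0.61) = 0.96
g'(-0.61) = 4.81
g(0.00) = 0.97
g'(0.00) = -3.70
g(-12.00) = -5619.59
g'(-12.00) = 1360.94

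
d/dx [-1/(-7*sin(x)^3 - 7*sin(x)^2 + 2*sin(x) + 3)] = (-21*sin(x)^2 - 14*sin(x) + 2)*cos(x)/(7*sin(x)^3 + 7*sin(x)^2 - 2*sin(x) - 3)^2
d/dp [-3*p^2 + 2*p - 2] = 2 - 6*p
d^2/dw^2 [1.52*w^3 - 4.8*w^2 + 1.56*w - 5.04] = 9.12*w - 9.6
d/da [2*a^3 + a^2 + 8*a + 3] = 6*a^2 + 2*a + 8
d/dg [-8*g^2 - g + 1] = -16*g - 1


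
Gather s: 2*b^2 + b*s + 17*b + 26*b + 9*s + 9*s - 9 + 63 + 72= 2*b^2 + 43*b + s*(b + 18) + 126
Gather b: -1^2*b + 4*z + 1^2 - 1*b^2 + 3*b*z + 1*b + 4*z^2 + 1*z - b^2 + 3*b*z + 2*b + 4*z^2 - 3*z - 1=-2*b^2 + b*(6*z + 2) + 8*z^2 + 2*z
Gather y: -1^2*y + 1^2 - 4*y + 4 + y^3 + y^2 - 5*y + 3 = y^3 + y^2 - 10*y + 8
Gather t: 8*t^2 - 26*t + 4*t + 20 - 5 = 8*t^2 - 22*t + 15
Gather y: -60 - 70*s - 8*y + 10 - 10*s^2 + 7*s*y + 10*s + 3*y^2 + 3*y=-10*s^2 - 60*s + 3*y^2 + y*(7*s - 5) - 50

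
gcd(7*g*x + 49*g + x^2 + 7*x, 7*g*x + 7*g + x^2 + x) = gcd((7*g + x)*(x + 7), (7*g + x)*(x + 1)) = 7*g + x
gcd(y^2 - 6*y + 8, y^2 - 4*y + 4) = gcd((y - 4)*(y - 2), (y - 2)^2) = y - 2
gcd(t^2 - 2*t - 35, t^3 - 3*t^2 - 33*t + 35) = t^2 - 2*t - 35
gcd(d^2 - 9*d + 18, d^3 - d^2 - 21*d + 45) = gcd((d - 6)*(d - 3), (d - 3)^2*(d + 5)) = d - 3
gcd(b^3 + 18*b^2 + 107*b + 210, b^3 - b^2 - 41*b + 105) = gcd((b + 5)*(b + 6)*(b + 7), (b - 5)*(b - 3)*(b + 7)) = b + 7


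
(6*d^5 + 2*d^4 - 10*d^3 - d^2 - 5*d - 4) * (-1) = -6*d^5 - 2*d^4 + 10*d^3 + d^2 + 5*d + 4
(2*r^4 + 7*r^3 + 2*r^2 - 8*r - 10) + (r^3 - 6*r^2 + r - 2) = 2*r^4 + 8*r^3 - 4*r^2 - 7*r - 12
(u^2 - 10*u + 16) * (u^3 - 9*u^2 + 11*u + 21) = u^5 - 19*u^4 + 117*u^3 - 233*u^2 - 34*u + 336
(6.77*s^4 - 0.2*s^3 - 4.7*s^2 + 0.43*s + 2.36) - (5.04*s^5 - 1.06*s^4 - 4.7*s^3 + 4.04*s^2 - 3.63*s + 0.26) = -5.04*s^5 + 7.83*s^4 + 4.5*s^3 - 8.74*s^2 + 4.06*s + 2.1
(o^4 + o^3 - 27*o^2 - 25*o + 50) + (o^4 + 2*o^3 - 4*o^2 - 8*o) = 2*o^4 + 3*o^3 - 31*o^2 - 33*o + 50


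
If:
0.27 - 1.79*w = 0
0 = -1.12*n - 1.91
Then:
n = -1.71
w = 0.15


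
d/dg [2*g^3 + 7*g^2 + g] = 6*g^2 + 14*g + 1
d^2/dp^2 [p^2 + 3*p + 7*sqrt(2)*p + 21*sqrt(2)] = 2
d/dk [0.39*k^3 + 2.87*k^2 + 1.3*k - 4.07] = 1.17*k^2 + 5.74*k + 1.3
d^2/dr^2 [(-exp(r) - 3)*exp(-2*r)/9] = (-exp(r) - 12)*exp(-2*r)/9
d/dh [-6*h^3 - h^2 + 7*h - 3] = -18*h^2 - 2*h + 7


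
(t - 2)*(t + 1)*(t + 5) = t^3 + 4*t^2 - 7*t - 10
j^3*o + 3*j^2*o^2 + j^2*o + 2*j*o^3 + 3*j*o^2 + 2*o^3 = (j + o)*(j + 2*o)*(j*o + o)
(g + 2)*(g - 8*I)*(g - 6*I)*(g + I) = g^4 + 2*g^3 - 13*I*g^3 - 34*g^2 - 26*I*g^2 - 68*g - 48*I*g - 96*I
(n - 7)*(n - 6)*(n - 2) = n^3 - 15*n^2 + 68*n - 84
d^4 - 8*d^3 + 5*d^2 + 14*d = d*(d - 7)*(d - 2)*(d + 1)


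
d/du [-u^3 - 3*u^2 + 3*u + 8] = -3*u^2 - 6*u + 3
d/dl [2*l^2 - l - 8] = 4*l - 1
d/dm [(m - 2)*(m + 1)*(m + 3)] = 3*m^2 + 4*m - 5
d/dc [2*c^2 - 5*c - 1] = 4*c - 5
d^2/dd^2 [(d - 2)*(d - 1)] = 2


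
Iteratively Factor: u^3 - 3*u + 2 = (u + 2)*(u^2 - 2*u + 1) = (u - 1)*(u + 2)*(u - 1)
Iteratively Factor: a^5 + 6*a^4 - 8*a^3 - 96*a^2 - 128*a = (a + 2)*(a^4 + 4*a^3 - 16*a^2 - 64*a) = a*(a + 2)*(a^3 + 4*a^2 - 16*a - 64) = a*(a - 4)*(a + 2)*(a^2 + 8*a + 16) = a*(a - 4)*(a + 2)*(a + 4)*(a + 4)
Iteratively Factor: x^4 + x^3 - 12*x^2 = (x - 3)*(x^3 + 4*x^2) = x*(x - 3)*(x^2 + 4*x) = x^2*(x - 3)*(x + 4)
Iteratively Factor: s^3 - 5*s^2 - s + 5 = (s - 1)*(s^2 - 4*s - 5) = (s - 5)*(s - 1)*(s + 1)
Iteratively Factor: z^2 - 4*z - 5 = (z + 1)*(z - 5)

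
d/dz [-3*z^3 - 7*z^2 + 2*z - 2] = -9*z^2 - 14*z + 2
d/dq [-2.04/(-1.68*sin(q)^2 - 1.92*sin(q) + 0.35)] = -(6.8544*sin(q) + 3.9168)*cos(q)/(1.68*sin(q)^2 + 1.92*sin(q) - 0.35)^2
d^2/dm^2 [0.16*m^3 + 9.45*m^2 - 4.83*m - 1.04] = 0.96*m + 18.9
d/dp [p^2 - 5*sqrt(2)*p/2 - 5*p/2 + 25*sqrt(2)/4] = 2*p - 5*sqrt(2)/2 - 5/2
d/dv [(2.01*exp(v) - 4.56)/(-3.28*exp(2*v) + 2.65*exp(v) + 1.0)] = (6.5928*exp(2*v) - 29.9136*exp(v) + 14.094)*exp(v)/(10.7584*exp(4*v) - 17.384*exp(3*v) + 0.4625*exp(2*v) + 5.3*exp(v) + 1.0)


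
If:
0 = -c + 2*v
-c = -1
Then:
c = 1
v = 1/2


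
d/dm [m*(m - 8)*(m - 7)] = 3*m^2 - 30*m + 56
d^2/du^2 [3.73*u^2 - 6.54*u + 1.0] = 7.46000000000000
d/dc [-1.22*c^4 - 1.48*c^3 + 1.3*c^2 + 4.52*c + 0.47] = -4.88*c^3 - 4.44*c^2 + 2.6*c + 4.52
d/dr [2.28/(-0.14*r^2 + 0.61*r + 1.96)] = (0.6384*r - 1.3908)/(-0.14*r^2 + 0.61*r + 1.96)^2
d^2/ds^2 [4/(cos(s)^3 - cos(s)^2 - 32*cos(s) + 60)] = 4*((-125*cos(s) - 8*cos(2*s) + 9*cos(3*s))*(cos(s)^3 - cos(s)^2 - 32*cos(s) + 60)/4 + 2*(-3*cos(s)^2 + 2*cos(s) + 32)^2*sin(s)^2)/(cos(s)^3 - cos(s)^2 - 32*cos(s) + 60)^3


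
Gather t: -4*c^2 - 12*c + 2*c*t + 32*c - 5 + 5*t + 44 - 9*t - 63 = -4*c^2 + 20*c + t*(2*c - 4) - 24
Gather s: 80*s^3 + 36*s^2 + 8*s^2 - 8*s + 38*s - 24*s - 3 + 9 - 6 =80*s^3 + 44*s^2 + 6*s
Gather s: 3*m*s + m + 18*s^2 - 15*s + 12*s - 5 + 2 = m + 18*s^2 + s*(3*m - 3) - 3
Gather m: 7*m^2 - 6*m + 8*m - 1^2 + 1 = 7*m^2 + 2*m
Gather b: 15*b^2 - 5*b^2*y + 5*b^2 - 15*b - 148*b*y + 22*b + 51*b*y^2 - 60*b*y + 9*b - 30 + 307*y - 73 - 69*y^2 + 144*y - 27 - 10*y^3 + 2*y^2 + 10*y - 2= b^2*(20 - 5*y) + b*(51*y^2 - 208*y + 16) - 10*y^3 - 67*y^2 + 461*y - 132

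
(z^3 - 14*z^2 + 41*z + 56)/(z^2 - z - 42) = (z^2 - 7*z - 8)/(z + 6)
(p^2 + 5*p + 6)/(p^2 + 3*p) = (p + 2)/p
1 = 1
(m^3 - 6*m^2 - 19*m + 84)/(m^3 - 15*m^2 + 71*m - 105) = (m + 4)/(m - 5)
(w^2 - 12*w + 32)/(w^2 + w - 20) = (w - 8)/(w + 5)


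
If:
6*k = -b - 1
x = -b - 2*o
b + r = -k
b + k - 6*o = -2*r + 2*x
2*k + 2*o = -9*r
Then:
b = 1/5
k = -1/5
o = 1/5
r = 0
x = -3/5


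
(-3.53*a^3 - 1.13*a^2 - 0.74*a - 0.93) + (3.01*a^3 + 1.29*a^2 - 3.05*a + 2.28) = -0.52*a^3 + 0.16*a^2 - 3.79*a + 1.35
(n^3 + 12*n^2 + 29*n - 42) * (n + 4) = n^4 + 16*n^3 + 77*n^2 + 74*n - 168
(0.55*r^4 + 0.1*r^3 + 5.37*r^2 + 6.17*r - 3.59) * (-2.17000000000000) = -1.1935*r^4 - 0.217*r^3 - 11.6529*r^2 - 13.3889*r + 7.7903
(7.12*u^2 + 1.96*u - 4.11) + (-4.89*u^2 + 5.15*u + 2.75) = 2.23*u^2 + 7.11*u - 1.36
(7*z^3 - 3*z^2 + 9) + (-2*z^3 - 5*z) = 5*z^3 - 3*z^2 - 5*z + 9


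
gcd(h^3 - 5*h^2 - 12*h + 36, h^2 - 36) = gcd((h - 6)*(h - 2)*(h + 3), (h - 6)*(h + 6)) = h - 6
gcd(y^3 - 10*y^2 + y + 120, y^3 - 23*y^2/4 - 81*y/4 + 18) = y^2 - 5*y - 24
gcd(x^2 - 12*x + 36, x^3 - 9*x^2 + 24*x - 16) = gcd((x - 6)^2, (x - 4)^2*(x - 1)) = 1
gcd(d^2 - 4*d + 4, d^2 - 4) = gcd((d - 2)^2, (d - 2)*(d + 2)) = d - 2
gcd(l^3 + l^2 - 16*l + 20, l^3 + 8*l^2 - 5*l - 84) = 1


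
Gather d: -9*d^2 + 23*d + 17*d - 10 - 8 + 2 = -9*d^2 + 40*d - 16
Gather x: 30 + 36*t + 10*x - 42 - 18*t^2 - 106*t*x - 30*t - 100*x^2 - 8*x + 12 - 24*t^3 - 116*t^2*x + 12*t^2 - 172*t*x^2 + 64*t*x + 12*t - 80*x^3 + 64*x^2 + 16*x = -24*t^3 - 6*t^2 + 18*t - 80*x^3 + x^2*(-172*t - 36) + x*(-116*t^2 - 42*t + 18)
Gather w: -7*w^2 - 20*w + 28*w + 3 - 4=-7*w^2 + 8*w - 1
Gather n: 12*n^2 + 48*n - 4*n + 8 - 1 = 12*n^2 + 44*n + 7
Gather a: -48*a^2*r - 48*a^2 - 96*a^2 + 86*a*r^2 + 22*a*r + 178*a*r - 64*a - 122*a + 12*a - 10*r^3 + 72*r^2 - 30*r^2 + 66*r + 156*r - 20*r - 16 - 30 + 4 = a^2*(-48*r - 144) + a*(86*r^2 + 200*r - 174) - 10*r^3 + 42*r^2 + 202*r - 42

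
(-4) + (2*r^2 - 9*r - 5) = 2*r^2 - 9*r - 9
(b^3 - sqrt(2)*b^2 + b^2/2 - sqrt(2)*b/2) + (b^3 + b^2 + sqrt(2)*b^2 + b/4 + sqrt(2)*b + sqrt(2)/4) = 2*b^3 + 3*b^2/2 + b/4 + sqrt(2)*b/2 + sqrt(2)/4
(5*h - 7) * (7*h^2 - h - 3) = 35*h^3 - 54*h^2 - 8*h + 21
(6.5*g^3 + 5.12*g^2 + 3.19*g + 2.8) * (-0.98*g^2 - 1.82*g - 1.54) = -6.37*g^5 - 16.8476*g^4 - 22.4546*g^3 - 16.4346*g^2 - 10.0086*g - 4.312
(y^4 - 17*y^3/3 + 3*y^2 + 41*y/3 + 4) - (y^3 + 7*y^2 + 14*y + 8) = y^4 - 20*y^3/3 - 4*y^2 - y/3 - 4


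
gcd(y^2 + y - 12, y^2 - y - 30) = 1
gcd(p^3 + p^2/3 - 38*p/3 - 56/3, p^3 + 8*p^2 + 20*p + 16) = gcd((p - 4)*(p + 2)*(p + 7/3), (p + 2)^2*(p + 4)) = p + 2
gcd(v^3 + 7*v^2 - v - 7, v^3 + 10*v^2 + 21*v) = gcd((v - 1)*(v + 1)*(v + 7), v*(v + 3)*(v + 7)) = v + 7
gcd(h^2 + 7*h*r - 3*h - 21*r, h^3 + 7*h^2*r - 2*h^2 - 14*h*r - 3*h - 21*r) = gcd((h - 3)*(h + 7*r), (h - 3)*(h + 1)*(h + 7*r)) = h^2 + 7*h*r - 3*h - 21*r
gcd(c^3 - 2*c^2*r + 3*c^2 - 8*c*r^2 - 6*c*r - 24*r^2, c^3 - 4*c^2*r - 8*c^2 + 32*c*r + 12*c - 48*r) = -c + 4*r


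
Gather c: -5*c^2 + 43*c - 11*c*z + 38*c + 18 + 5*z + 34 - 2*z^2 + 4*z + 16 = -5*c^2 + c*(81 - 11*z) - 2*z^2 + 9*z + 68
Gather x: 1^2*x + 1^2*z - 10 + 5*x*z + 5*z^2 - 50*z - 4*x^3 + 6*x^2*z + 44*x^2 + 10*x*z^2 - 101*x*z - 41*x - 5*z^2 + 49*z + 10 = -4*x^3 + x^2*(6*z + 44) + x*(10*z^2 - 96*z - 40)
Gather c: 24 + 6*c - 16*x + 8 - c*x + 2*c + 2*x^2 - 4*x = c*(8 - x) + 2*x^2 - 20*x + 32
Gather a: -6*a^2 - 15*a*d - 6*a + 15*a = -6*a^2 + a*(9 - 15*d)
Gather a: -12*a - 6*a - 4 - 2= -18*a - 6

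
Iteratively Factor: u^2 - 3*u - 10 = (u - 5)*(u + 2)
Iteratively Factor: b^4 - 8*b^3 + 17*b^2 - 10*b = (b)*(b^3 - 8*b^2 + 17*b - 10) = b*(b - 2)*(b^2 - 6*b + 5) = b*(b - 5)*(b - 2)*(b - 1)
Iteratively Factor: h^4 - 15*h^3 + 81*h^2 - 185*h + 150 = (h - 5)*(h^3 - 10*h^2 + 31*h - 30) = (h - 5)*(h - 2)*(h^2 - 8*h + 15) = (h - 5)^2*(h - 2)*(h - 3)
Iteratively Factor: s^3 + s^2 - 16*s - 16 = (s + 1)*(s^2 - 16) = (s - 4)*(s + 1)*(s + 4)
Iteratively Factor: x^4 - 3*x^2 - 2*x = (x - 2)*(x^3 + 2*x^2 + x) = x*(x - 2)*(x^2 + 2*x + 1) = x*(x - 2)*(x + 1)*(x + 1)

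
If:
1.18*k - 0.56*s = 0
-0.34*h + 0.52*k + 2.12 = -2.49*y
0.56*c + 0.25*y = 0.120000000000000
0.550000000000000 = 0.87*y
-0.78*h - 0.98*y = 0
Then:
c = -0.07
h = -0.79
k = -7.62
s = -16.06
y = 0.63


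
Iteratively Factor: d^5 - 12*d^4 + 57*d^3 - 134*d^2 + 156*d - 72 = (d - 2)*(d^4 - 10*d^3 + 37*d^2 - 60*d + 36) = (d - 3)*(d - 2)*(d^3 - 7*d^2 + 16*d - 12) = (d - 3)^2*(d - 2)*(d^2 - 4*d + 4) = (d - 3)^2*(d - 2)^2*(d - 2)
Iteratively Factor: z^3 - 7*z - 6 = (z + 1)*(z^2 - z - 6) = (z + 1)*(z + 2)*(z - 3)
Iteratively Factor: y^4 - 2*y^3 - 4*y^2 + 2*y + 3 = (y + 1)*(y^3 - 3*y^2 - y + 3) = (y + 1)^2*(y^2 - 4*y + 3) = (y - 3)*(y + 1)^2*(y - 1)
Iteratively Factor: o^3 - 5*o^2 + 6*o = (o - 2)*(o^2 - 3*o) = o*(o - 2)*(o - 3)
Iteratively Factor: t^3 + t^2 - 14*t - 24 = (t + 3)*(t^2 - 2*t - 8) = (t - 4)*(t + 3)*(t + 2)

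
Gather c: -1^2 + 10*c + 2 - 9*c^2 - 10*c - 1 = -9*c^2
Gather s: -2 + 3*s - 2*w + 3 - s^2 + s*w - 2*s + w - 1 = -s^2 + s*(w + 1) - w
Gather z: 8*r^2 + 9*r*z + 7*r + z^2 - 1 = 8*r^2 + 9*r*z + 7*r + z^2 - 1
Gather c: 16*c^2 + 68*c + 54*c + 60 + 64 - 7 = 16*c^2 + 122*c + 117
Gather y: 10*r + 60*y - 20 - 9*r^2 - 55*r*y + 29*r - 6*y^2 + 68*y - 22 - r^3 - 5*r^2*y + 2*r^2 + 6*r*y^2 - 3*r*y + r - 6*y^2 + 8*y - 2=-r^3 - 7*r^2 + 40*r + y^2*(6*r - 12) + y*(-5*r^2 - 58*r + 136) - 44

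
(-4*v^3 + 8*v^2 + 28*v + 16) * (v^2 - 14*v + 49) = -4*v^5 + 64*v^4 - 280*v^3 + 16*v^2 + 1148*v + 784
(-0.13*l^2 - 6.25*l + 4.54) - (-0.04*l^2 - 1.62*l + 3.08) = -0.09*l^2 - 4.63*l + 1.46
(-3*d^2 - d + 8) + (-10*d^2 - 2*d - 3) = -13*d^2 - 3*d + 5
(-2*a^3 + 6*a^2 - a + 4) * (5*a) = -10*a^4 + 30*a^3 - 5*a^2 + 20*a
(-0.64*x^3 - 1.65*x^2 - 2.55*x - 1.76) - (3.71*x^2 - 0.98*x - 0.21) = -0.64*x^3 - 5.36*x^2 - 1.57*x - 1.55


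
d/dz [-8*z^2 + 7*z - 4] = 7 - 16*z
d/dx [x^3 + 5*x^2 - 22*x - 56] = 3*x^2 + 10*x - 22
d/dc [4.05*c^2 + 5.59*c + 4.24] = 8.1*c + 5.59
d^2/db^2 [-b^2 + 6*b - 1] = -2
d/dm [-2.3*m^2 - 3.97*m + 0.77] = -4.6*m - 3.97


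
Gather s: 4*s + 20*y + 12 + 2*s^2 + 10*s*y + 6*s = 2*s^2 + s*(10*y + 10) + 20*y + 12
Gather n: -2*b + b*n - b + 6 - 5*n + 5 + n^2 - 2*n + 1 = -3*b + n^2 + n*(b - 7) + 12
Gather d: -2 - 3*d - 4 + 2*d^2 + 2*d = 2*d^2 - d - 6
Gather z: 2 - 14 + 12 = 0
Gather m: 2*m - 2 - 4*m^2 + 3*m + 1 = -4*m^2 + 5*m - 1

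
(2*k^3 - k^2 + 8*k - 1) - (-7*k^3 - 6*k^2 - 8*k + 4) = 9*k^3 + 5*k^2 + 16*k - 5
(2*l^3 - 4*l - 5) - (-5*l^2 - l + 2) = 2*l^3 + 5*l^2 - 3*l - 7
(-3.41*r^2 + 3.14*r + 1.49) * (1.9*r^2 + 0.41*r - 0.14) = -6.479*r^4 + 4.5679*r^3 + 4.5958*r^2 + 0.1713*r - 0.2086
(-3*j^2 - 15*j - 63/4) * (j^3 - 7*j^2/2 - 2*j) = -3*j^5 - 9*j^4/2 + 171*j^3/4 + 681*j^2/8 + 63*j/2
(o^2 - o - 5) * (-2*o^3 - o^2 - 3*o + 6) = -2*o^5 + o^4 + 8*o^3 + 14*o^2 + 9*o - 30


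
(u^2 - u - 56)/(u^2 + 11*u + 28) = (u - 8)/(u + 4)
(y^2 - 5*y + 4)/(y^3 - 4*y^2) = (y - 1)/y^2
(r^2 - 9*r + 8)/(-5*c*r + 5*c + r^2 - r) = (r - 8)/(-5*c + r)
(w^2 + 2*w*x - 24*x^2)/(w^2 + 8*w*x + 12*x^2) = (w - 4*x)/(w + 2*x)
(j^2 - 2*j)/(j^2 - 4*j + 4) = j/(j - 2)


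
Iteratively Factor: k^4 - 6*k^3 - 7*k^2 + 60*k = (k - 5)*(k^3 - k^2 - 12*k) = (k - 5)*(k - 4)*(k^2 + 3*k) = (k - 5)*(k - 4)*(k + 3)*(k)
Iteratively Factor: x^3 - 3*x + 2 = (x - 1)*(x^2 + x - 2) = (x - 1)^2*(x + 2)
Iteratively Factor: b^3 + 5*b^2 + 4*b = (b + 4)*(b^2 + b) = b*(b + 4)*(b + 1)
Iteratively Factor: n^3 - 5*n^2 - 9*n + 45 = (n + 3)*(n^2 - 8*n + 15) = (n - 3)*(n + 3)*(n - 5)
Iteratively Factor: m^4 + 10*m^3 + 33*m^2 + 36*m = (m)*(m^3 + 10*m^2 + 33*m + 36) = m*(m + 3)*(m^2 + 7*m + 12) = m*(m + 3)*(m + 4)*(m + 3)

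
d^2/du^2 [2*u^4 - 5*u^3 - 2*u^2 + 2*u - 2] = 24*u^2 - 30*u - 4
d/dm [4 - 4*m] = -4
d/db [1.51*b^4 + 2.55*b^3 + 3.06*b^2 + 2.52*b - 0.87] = 6.04*b^3 + 7.65*b^2 + 6.12*b + 2.52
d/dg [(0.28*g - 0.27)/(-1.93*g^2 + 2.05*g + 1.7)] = (0.5404*g^2 - 1.0422*g + 1.0295)/(3.7249*g^4 - 7.913*g^3 - 2.3595*g^2 + 6.97*g + 2.89)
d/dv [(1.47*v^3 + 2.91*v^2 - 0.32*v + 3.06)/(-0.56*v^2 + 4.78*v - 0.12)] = (-0.8232*v^4 + 14.0532*v^3 + 13.2014*v^2 + 2.7288*v - 14.5884)/(0.3136*v^4 - 5.3536*v^3 + 22.9828*v^2 - 1.1472*v + 0.0144)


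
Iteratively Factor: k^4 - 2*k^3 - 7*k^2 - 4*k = (k + 1)*(k^3 - 3*k^2 - 4*k) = k*(k + 1)*(k^2 - 3*k - 4) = k*(k - 4)*(k + 1)*(k + 1)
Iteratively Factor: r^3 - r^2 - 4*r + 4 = (r + 2)*(r^2 - 3*r + 2) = (r - 2)*(r + 2)*(r - 1)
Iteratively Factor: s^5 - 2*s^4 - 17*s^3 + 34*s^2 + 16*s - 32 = (s - 1)*(s^4 - s^3 - 18*s^2 + 16*s + 32) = (s - 1)*(s + 4)*(s^3 - 5*s^2 + 2*s + 8) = (s - 2)*(s - 1)*(s + 4)*(s^2 - 3*s - 4) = (s - 4)*(s - 2)*(s - 1)*(s + 4)*(s + 1)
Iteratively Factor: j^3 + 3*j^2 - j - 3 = (j + 3)*(j^2 - 1) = (j + 1)*(j + 3)*(j - 1)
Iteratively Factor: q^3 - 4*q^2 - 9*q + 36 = (q - 3)*(q^2 - q - 12) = (q - 4)*(q - 3)*(q + 3)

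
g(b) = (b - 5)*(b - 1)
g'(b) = 2*b - 6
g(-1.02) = 12.16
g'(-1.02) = -8.04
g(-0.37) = 7.36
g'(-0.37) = -6.74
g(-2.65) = 27.92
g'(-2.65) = -11.30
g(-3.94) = 44.16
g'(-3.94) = -13.88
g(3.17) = -3.97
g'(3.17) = 0.34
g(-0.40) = 7.56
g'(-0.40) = -6.80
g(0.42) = 2.66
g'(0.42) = -5.16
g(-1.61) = 17.25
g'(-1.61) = -9.22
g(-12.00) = 221.00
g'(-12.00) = -30.00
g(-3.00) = 32.00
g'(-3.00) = -12.00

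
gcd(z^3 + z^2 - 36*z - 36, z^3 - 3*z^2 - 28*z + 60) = z - 6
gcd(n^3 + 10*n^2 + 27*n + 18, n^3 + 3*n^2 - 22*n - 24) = n^2 + 7*n + 6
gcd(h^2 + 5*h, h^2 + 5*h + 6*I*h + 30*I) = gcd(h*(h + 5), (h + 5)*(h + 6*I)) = h + 5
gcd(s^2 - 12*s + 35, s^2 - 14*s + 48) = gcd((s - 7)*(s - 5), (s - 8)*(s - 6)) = 1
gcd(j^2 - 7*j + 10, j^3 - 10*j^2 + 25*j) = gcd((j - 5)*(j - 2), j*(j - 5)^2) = j - 5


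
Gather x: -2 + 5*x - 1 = 5*x - 3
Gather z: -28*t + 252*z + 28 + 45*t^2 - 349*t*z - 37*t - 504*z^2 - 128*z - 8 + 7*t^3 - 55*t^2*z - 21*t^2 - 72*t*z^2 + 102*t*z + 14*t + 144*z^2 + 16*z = 7*t^3 + 24*t^2 - 51*t + z^2*(-72*t - 360) + z*(-55*t^2 - 247*t + 140) + 20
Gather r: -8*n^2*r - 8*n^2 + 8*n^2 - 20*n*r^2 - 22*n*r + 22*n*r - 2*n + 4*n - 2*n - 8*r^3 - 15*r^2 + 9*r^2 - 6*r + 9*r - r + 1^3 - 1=-8*r^3 + r^2*(-20*n - 6) + r*(2 - 8*n^2)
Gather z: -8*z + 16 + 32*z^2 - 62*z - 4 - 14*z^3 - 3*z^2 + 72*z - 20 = -14*z^3 + 29*z^2 + 2*z - 8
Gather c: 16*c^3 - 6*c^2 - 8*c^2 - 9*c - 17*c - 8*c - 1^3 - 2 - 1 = 16*c^3 - 14*c^2 - 34*c - 4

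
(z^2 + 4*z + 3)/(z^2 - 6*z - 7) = (z + 3)/(z - 7)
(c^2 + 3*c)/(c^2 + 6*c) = (c + 3)/(c + 6)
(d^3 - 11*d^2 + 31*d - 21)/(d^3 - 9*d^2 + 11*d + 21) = (d - 1)/(d + 1)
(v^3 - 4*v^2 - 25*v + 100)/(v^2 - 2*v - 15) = (v^2 + v - 20)/(v + 3)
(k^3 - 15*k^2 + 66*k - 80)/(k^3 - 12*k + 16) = (k^2 - 13*k + 40)/(k^2 + 2*k - 8)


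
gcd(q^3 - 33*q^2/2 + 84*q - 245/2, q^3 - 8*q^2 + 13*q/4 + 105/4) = q^2 - 19*q/2 + 35/2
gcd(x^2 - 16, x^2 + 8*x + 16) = x + 4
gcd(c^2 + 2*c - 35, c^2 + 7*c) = c + 7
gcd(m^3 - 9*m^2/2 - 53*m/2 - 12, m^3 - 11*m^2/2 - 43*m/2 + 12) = m^2 - 5*m - 24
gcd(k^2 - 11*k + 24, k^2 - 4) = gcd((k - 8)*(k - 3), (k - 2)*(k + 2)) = 1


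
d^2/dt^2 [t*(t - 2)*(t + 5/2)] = 6*t + 1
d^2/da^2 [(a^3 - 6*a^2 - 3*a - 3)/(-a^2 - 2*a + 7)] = 2*(-20*a^3 + 177*a^2 - 66*a + 369)/(a^6 + 6*a^5 - 9*a^4 - 76*a^3 + 63*a^2 + 294*a - 343)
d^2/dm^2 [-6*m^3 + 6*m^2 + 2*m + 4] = 12 - 36*m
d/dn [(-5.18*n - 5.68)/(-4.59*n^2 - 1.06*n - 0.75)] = (23.7762*n^2 + 5.4908*n - (5.18*n + 5.68)*(9.18*n + 1.06) + 3.885)/(4.59*n^2 + 1.06*n + 0.75)^2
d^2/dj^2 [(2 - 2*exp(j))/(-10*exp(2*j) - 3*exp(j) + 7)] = (200*exp(4*j) - 860*exp(3*j) + 660*exp(2*j) - 536*exp(j) + 56)*exp(j)/(1000*exp(6*j) + 900*exp(5*j) - 1830*exp(4*j) - 1233*exp(3*j) + 1281*exp(2*j) + 441*exp(j) - 343)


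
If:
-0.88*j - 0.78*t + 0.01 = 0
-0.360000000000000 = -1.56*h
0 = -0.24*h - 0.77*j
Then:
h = 0.23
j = -0.07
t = 0.09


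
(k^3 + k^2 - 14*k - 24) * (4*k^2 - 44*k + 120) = 4*k^5 - 40*k^4 + 20*k^3 + 640*k^2 - 624*k - 2880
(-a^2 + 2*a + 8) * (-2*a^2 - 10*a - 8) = 2*a^4 + 6*a^3 - 28*a^2 - 96*a - 64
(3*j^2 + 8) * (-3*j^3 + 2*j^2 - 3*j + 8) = -9*j^5 + 6*j^4 - 33*j^3 + 40*j^2 - 24*j + 64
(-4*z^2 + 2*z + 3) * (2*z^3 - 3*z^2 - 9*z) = -8*z^5 + 16*z^4 + 36*z^3 - 27*z^2 - 27*z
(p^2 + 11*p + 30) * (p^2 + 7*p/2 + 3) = p^4 + 29*p^3/2 + 143*p^2/2 + 138*p + 90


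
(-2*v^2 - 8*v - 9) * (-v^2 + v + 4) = 2*v^4 + 6*v^3 - 7*v^2 - 41*v - 36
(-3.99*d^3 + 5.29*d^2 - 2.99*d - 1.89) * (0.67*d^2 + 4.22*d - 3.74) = -2.6733*d^5 - 13.2935*d^4 + 35.2431*d^3 - 33.6687*d^2 + 3.2068*d + 7.0686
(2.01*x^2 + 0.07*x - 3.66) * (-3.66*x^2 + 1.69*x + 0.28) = -7.3566*x^4 + 3.1407*x^3 + 14.0767*x^2 - 6.1658*x - 1.0248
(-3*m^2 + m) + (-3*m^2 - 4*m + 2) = -6*m^2 - 3*m + 2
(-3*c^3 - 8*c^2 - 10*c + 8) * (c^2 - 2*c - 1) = -3*c^5 - 2*c^4 + 9*c^3 + 36*c^2 - 6*c - 8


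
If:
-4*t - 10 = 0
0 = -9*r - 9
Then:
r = -1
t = -5/2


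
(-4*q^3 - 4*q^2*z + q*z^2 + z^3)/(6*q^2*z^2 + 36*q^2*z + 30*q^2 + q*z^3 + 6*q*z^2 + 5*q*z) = (-4*q^3 - 4*q^2*z + q*z^2 + z^3)/(q*(6*q*z^2 + 36*q*z + 30*q + z^3 + 6*z^2 + 5*z))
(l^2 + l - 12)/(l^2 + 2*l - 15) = (l + 4)/(l + 5)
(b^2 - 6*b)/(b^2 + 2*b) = (b - 6)/(b + 2)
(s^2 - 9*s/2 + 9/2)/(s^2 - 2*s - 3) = (s - 3/2)/(s + 1)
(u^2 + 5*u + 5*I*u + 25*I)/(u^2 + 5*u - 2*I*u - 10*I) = (u + 5*I)/(u - 2*I)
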